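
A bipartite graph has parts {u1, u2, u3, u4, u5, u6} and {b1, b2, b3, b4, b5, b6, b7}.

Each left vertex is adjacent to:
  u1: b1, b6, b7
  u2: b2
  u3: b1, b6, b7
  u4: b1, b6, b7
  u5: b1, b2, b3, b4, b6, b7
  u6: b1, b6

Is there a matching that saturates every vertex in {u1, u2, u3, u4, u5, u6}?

No

The set {u1, u3, u4, u6} has only 3 neighbours ({b1, b6, b7}), so by Hall's theorem at most 5 of the 6 left vertices can be matched.
Hence no matching covers every left vertex.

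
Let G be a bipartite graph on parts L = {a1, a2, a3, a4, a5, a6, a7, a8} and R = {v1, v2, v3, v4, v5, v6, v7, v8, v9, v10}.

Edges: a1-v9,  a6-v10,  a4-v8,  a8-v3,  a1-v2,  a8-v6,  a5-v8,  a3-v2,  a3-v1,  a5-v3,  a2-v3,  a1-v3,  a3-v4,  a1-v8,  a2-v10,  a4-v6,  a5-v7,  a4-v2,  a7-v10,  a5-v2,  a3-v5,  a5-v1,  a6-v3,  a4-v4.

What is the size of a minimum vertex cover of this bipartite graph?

7

{a1, a3, a4, a5, a8, v3, v10} is a vertex cover of size 7: every edge has an endpoint in this set.
No smaller cover exists because a1–v9, a2–v3, a3–v4, a4–v2, a5–v1, a6–v10, a8–v6 is a matching of size 7, and a cover must include an endpoint of each of these disjoint edges (König's theorem).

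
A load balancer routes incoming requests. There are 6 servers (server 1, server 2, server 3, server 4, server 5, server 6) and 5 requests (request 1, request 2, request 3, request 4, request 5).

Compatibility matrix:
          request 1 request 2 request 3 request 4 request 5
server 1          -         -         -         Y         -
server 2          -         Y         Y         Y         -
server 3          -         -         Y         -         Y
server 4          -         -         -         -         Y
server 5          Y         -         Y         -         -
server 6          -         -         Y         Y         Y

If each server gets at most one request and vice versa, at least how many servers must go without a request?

1

A valid assignment of size 5: server 1–request 4, server 2–request 2, server 3–request 3, server 4–request 5, server 5–request 1.
The set {server 1, server 3, server 4, server 6} has only 3 neighbours ({request 3, request 4, request 5}), so by Hall's theorem at most 5 of the 6 servers can be matched.
That matches 5 of the 6, leaving 1 unmatched; no matching can do better.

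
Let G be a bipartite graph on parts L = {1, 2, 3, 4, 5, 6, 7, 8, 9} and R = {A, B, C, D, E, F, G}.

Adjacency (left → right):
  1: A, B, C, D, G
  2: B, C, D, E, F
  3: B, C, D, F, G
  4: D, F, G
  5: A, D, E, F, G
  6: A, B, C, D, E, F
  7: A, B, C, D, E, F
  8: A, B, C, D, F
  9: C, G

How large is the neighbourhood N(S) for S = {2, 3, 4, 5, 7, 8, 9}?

7

The union of neighbours of {2, 3, 4, 5, 7, 8, 9} is {A, B, C, D, E, F, G}, which has 7 elements.
Since |N(S)| = 7 ≥ |S| = 7, Hall's condition holds for this subset.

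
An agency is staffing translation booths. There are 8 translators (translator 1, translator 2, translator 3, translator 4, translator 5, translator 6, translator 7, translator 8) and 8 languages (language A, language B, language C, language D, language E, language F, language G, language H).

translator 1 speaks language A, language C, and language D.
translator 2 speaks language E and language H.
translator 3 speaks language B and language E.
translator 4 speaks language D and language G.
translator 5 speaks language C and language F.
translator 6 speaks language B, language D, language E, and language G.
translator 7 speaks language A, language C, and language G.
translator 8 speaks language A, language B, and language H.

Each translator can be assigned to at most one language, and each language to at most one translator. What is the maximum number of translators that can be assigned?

8

For example, pair translator 1–language A, translator 2–language H, translator 3–language E, translator 4–language D, translator 5–language F, translator 6–language G, translator 7–language C, translator 8–language B.
All 8 translators are matched, so no larger matching exists.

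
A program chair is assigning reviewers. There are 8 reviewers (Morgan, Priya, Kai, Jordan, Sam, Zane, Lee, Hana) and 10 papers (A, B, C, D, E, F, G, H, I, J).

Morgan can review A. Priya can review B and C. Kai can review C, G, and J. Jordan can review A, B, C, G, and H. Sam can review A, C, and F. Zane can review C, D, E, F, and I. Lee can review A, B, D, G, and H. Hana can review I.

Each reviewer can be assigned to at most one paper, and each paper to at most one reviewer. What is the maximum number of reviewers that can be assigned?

8

One maximum matching: Morgan→A, Priya→B, Kai→J, Jordan→H, Sam→F, Zane→E, Lee→G, Hana→I.
This saturates every reviewer, so 8 is the maximum.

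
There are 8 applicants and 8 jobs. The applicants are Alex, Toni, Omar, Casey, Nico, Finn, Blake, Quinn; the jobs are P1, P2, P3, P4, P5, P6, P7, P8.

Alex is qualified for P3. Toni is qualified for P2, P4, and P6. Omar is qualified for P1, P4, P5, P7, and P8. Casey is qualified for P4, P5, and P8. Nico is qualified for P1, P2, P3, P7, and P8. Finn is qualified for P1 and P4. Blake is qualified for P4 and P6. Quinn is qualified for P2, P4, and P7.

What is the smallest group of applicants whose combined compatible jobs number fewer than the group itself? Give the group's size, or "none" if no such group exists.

A matching saturating every applicant exists, for instance Alex→P3, Toni→P4, Omar→P8, Casey→P5, Nico→P2, Finn→P1, Blake→P6, Quinn→P7.
By Hall's marriage theorem, this means |N(S)| ≥ |S| for every subset S, so no violating subset exists.

none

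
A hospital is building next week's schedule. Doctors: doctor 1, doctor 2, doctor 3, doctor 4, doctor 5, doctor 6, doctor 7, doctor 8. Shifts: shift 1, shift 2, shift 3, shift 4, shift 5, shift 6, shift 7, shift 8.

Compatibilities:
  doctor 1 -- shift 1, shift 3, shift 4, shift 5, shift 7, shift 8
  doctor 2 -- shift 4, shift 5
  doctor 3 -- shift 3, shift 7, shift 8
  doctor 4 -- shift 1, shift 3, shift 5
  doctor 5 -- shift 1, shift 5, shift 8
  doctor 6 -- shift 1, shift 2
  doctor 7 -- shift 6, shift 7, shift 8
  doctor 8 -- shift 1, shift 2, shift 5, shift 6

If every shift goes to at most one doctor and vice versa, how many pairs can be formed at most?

8

For example, pair doctor 1-shift 7, doctor 2-shift 4, doctor 3-shift 8, doctor 4-shift 3, doctor 5-shift 5, doctor 6-shift 1, doctor 7-shift 6, doctor 8-shift 2.
All 8 doctors are matched, so no larger matching exists.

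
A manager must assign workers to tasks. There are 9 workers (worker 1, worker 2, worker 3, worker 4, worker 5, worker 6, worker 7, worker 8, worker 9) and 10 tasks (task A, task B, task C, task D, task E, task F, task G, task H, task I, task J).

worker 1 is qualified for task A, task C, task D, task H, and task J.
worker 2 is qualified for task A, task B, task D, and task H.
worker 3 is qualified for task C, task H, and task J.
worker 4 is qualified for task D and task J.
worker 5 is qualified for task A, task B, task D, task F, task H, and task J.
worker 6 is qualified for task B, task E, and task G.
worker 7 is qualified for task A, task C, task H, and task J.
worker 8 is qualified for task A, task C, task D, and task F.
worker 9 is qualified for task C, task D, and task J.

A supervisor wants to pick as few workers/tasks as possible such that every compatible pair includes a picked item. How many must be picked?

A maximum matching has 8 edges (e.g. worker 1–task C, worker 2–task B, worker 3–task H, worker 4–task J, worker 5–task F, worker 6–task E, worker 7–task A, worker 8–task D).
By König's theorem the minimum vertex cover has the same size. One such cover is {worker 6, task A, task B, task C, task D, task F, task H, task J}.

8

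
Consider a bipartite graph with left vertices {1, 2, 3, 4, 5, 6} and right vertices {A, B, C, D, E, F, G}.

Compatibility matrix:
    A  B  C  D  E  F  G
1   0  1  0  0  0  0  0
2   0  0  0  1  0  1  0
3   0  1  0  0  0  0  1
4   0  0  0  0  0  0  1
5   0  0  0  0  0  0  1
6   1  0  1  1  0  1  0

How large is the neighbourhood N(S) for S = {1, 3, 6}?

6

The union of neighbours of {1, 3, 6} is {A, B, C, D, F, G}, which has 6 elements.
Since |N(S)| = 6 ≥ |S| = 3, Hall's condition holds for this subset.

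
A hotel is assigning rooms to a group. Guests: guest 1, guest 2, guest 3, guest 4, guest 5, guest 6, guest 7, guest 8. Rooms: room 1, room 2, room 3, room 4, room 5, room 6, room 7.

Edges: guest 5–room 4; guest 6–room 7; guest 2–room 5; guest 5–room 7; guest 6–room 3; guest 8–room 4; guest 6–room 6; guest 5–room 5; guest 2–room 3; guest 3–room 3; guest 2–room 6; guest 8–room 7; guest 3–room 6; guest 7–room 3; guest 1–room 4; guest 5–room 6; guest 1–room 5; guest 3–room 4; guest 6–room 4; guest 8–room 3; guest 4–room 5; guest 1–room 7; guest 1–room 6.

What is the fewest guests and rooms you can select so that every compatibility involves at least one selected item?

{room 3, room 4, room 5, room 6, room 7} is a vertex cover of size 5: every edge has an endpoint in this set.
No smaller cover exists because guest 1–room 4, guest 2–room 6, guest 3–room 3, guest 4–room 5, guest 5–room 7 is a matching of size 5, and a cover must include an endpoint of each of these disjoint edges (König's theorem).

5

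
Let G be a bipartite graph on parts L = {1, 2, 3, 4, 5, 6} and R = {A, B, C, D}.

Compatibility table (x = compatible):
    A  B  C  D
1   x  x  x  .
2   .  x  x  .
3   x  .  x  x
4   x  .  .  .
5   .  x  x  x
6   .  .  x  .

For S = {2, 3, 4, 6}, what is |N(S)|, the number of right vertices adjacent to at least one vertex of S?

The union of neighbours of {2, 3, 4, 6} is {A, B, C, D}, which has 4 elements.
Since |N(S)| = 4 ≥ |S| = 4, Hall's condition holds for this subset.

4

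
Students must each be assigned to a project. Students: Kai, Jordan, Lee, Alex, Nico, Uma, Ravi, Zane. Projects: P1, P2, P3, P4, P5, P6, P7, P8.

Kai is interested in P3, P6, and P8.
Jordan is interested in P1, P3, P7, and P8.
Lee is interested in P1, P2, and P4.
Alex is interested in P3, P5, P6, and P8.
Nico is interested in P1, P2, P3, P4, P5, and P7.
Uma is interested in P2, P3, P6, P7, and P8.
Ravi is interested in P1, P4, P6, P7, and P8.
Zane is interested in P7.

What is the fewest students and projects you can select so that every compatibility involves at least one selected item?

8

The 8 edges Kai–P6, Jordan–P1, Lee–P4, Alex–P5, Nico–P3, Uma–P2, Ravi–P8, Zane–P7 form a matching, so any vertex cover needs at least 8 vertices (one per matched edge).
Conversely {Kai, Jordan, Lee, Alex, Nico, Uma, Ravi, Zane} meets every edge and has exactly 8 vertices, so 8 is optimal.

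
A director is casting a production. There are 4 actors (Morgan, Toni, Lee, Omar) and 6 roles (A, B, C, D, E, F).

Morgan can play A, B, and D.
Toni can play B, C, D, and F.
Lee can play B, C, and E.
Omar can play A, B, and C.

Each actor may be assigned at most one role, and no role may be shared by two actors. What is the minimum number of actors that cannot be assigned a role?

One maximum matching: Morgan→D, Toni→F, Lee→E, Omar→B.
All 4 actors are matched, so no larger matching exists.
That matches 4 of the 4, leaving 0 unmatched; no matching can do better.

0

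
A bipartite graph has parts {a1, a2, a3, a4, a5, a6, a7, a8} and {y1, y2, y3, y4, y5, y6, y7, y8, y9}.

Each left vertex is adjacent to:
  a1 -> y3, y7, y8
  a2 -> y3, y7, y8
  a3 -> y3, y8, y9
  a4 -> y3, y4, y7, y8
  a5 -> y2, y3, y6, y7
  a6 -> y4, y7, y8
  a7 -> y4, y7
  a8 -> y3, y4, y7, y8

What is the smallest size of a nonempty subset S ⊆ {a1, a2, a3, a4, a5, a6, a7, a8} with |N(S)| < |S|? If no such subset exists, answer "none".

Take S = {a1, a2, a4, a6, a7}. Its neighbourhood is {y3, y4, y7, y8}, so |N(S)| = 4 < |S| = 5.
Every subset of size less than 5 has at least as many neighbours as members, so 5 is the minimum.

5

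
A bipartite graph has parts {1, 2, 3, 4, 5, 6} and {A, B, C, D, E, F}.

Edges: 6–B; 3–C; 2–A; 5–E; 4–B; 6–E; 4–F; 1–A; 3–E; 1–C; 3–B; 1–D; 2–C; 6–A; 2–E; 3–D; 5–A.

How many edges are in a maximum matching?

A valid assignment of size 6: 1→D, 2→C, 3→E, 4→F, 5→A, 6→B.
All 6 left vertices are matched, so no larger matching exists.

6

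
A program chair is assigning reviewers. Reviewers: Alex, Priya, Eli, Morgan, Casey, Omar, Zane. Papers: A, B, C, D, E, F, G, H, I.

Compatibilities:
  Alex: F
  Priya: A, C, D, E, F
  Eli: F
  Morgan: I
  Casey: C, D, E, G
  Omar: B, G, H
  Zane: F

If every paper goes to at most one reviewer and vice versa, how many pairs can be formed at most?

5

One maximum matching: Alex–F, Priya–A, Morgan–I, Casey–E, Omar–B.
The set {Alex, Eli, Zane} has only 1 neighbour ({F}), so by Hall's theorem at most 5 of the 7 reviewers can be matched.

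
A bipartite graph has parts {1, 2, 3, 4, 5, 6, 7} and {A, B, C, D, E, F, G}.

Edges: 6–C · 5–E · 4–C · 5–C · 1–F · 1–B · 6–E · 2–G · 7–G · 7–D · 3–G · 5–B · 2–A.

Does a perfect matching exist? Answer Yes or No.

Yes

A valid assignment of size 7: 1→F, 2→A, 3→G, 4→C, 5→B, 6→E, 7→D.
Every left vertex is matched, so this is a perfect matching.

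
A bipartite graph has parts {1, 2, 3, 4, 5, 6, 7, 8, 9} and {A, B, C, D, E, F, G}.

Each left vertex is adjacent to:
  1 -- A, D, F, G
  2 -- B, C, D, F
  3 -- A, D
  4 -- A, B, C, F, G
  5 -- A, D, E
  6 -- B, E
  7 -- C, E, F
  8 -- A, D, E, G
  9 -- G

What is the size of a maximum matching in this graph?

For example, pair 1-F, 2-C, 3-A, 4-G, 5-D, 6-B, 7-E.
The set {1, 2, 3, 4, 5, 6, 7, 8, 9} has only 7 neighbours ({A, B, C, D, E, F, G}), so by Hall's theorem at most 7 of the 9 left vertices can be matched.

7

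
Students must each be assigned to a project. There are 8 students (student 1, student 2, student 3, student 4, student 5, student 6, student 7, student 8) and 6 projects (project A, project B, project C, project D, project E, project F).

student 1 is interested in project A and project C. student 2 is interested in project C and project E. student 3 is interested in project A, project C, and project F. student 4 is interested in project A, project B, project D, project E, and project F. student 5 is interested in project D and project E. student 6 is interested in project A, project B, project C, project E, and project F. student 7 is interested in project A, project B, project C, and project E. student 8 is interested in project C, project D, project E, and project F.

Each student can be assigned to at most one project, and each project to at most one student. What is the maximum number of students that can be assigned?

6

One maximum matching: student 1-project A, student 2-project E, student 3-project C, student 4-project B, student 5-project D, student 6-project F.
The set {student 1, student 2, student 3, student 4, student 5, student 6, student 7, student 8} has only 6 neighbours ({project A, project B, project C, project D, project E, project F}), so by Hall's theorem at most 6 of the 8 students can be matched.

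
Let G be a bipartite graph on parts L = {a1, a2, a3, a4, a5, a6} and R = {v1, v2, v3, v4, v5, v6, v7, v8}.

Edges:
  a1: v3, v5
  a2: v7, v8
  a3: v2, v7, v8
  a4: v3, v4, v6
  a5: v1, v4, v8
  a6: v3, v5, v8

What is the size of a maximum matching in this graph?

6

For example, pair a1-v3, a2-v7, a3-v2, a4-v6, a5-v1, a6-v8.
All 6 left vertices are matched, so no larger matching exists.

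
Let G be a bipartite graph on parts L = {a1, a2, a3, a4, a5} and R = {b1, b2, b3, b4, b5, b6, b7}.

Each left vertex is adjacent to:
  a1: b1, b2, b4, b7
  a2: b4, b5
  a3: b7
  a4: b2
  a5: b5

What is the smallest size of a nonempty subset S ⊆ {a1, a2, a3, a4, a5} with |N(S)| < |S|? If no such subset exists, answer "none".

A matching saturating every left vertex exists, for instance a1→b1, a2→b4, a3→b7, a4→b2, a5→b5.
By Hall's marriage theorem, this means |N(S)| ≥ |S| for every subset S, so no violating subset exists.

none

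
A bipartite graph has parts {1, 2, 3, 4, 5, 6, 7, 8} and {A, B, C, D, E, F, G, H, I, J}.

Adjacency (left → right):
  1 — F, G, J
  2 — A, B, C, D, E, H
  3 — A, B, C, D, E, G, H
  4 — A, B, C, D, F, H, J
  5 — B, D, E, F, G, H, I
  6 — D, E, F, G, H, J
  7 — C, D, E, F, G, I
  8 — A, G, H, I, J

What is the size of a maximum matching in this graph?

8

For example, pair 1–G, 2–D, 3–A, 4–F, 5–B, 6–H, 7–E, 8–J.
This saturates every left vertex, so 8 is the maximum.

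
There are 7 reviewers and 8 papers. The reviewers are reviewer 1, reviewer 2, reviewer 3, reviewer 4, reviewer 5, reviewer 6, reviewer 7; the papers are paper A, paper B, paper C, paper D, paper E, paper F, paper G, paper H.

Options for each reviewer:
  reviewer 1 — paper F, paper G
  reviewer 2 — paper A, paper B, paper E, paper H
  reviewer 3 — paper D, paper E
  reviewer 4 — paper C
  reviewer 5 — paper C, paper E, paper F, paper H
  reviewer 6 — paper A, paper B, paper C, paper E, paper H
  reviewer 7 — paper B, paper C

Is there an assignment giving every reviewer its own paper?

For example, pair reviewer 1–paper F, reviewer 2–paper A, reviewer 3–paper D, reviewer 4–paper C, reviewer 5–paper H, reviewer 6–paper E, reviewer 7–paper B.
All 7 reviewers are covered.

Yes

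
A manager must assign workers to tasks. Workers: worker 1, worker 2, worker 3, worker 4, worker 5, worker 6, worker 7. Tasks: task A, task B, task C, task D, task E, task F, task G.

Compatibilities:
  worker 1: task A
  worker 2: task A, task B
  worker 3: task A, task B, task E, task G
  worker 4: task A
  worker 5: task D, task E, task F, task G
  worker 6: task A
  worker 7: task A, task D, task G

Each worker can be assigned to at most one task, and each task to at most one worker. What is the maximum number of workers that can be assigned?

5

A valid assignment of size 5: worker 1–task A, worker 2–task B, worker 3–task G, worker 5–task E, worker 7–task D.
The set {worker 1, worker 4, worker 6} has only 1 neighbour ({task A}), so by Hall's theorem at most 5 of the 7 workers can be matched.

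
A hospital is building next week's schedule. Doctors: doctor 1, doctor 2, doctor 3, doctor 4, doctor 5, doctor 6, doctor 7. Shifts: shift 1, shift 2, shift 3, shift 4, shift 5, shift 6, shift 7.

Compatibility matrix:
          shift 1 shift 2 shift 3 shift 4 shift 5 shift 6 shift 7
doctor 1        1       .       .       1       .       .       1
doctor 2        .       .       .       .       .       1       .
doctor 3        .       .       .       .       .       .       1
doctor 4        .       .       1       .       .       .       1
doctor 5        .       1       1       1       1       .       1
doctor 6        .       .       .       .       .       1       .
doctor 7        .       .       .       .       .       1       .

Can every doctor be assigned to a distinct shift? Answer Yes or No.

No

The set {doctor 2, doctor 6, doctor 7} has only 1 neighbour ({shift 6}), so by Hall's theorem at most 5 of the 7 doctors can be matched.
Hence no matching covers every doctor.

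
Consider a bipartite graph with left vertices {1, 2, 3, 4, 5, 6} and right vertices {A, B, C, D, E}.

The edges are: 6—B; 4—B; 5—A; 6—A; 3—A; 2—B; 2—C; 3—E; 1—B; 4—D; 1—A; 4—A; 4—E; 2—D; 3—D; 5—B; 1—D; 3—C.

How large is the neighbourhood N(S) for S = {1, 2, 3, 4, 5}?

5

The union of neighbours of {1, 2, 3, 4, 5} is {A, B, C, D, E}, which has 5 elements.
Since |N(S)| = 5 ≥ |S| = 5, Hall's condition holds for this subset.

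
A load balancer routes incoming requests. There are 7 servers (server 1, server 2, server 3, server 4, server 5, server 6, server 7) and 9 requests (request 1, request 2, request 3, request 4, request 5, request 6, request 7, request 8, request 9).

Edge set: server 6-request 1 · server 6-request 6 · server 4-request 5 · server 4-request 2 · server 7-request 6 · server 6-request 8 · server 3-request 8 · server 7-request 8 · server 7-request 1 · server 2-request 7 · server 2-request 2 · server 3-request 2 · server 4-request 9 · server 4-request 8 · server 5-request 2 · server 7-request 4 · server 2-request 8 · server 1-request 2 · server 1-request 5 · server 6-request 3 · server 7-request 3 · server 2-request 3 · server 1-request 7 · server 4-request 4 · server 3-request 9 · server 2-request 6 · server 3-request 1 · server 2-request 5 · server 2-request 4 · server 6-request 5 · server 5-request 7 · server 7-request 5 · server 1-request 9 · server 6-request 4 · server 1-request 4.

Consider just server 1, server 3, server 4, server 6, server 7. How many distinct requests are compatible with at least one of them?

9

The union of neighbours of {server 1, server 3, server 4, server 6, server 7} is {request 1, request 2, request 3, request 4, request 5, request 6, request 7, request 8, request 9}, which has 9 elements.
Since |N(S)| = 9 ≥ |S| = 5, Hall's condition holds for this subset.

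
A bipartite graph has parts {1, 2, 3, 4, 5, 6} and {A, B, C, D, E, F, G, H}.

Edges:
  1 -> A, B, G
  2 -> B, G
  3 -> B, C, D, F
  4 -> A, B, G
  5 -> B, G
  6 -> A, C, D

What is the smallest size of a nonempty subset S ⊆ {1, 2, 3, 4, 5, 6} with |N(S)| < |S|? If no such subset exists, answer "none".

4

Take S = {1, 2, 4, 5}. Its neighbourhood is {A, B, G}, so |N(S)| = 3 < |S| = 4.
Every subset of size less than 4 has at least as many neighbours as members, so 4 is the minimum.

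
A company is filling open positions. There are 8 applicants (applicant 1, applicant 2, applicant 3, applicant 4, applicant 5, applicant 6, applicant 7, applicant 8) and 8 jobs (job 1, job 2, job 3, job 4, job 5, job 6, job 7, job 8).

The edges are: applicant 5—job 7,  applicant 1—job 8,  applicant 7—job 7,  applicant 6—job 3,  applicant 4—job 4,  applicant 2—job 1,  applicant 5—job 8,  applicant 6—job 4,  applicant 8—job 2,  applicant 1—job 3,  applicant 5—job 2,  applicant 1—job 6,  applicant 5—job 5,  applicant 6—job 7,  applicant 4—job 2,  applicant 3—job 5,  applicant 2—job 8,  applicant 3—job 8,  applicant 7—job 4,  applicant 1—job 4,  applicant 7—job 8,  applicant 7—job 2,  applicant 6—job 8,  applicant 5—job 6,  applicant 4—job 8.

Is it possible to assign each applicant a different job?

For example, pair applicant 1-job 6, applicant 2-job 1, applicant 3-job 5, applicant 4-job 8, applicant 5-job 7, applicant 6-job 3, applicant 7-job 4, applicant 8-job 2.
Every applicant is matched, so this is a perfect matching.

Yes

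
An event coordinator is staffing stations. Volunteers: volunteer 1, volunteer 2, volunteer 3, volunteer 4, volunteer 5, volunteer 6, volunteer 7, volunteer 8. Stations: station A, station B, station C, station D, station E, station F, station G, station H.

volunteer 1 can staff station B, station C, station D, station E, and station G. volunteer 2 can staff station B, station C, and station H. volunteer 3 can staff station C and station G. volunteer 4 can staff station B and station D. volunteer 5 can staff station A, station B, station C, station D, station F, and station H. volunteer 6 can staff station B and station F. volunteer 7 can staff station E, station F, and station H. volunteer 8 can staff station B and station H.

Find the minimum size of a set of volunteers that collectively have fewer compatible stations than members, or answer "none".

A matching saturating every volunteer exists, for instance volunteer 1→station E, volunteer 2→station C, volunteer 3→station G, volunteer 4→station D, volunteer 5→station A, volunteer 6→station F, volunteer 7→station H, volunteer 8→station B.
By Hall's marriage theorem, this means |N(S)| ≥ |S| for every subset S, so no violating subset exists.

none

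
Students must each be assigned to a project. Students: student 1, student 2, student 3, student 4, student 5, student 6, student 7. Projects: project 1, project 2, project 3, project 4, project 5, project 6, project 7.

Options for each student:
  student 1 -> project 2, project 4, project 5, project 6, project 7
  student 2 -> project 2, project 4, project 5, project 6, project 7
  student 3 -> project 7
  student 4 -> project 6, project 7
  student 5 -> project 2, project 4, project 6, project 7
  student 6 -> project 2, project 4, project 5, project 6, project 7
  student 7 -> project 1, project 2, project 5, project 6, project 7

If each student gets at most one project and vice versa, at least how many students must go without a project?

For example, pair student 1–project 5, student 2–project 2, student 3–project 7, student 4–project 6, student 5–project 4, student 7–project 1.
The set {student 1, student 2, student 3, student 4, student 5, student 6} has only 5 neighbours ({project 2, project 4, project 5, project 6, project 7}), so by Hall's theorem at most 6 of the 7 students can be matched.
That matches 6 of the 7, leaving 1 unmatched; no matching can do better.

1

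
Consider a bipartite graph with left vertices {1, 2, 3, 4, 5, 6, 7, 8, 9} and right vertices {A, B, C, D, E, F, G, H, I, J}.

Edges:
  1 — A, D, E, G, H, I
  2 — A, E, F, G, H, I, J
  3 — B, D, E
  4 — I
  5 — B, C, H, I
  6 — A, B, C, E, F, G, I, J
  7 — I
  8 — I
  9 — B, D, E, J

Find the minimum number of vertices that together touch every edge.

7

A maximum matching has 7 edges (e.g. 1–A, 2–G, 3–E, 4–I, 5–C, 6–J, 9–B).
By König's theorem the minimum vertex cover has the same size. One such cover is {1, 2, 3, 5, 6, 9, I}.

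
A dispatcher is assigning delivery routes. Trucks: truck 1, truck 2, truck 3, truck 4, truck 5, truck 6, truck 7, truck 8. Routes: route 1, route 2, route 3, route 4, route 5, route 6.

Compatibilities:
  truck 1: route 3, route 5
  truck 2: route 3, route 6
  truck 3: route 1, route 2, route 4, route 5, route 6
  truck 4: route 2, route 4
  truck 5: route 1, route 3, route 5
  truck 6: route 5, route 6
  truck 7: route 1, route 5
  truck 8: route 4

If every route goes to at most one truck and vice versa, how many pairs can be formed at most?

One maximum matching: truck 1-route 5, truck 2-route 3, truck 3-route 4, truck 4-route 2, truck 5-route 1, truck 6-route 6.
The set {truck 1, truck 2, truck 3, truck 4, truck 5, truck 6, truck 7, truck 8} has only 6 neighbours ({route 1, route 2, route 3, route 4, route 5, route 6}), so by Hall's theorem at most 6 of the 8 trucks can be matched.

6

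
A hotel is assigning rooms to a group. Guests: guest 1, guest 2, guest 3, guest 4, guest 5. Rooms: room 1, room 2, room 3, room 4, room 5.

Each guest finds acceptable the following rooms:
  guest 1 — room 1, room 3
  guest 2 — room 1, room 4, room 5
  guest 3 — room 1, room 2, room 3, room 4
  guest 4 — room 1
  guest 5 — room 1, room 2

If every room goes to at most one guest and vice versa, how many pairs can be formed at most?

A valid assignment of size 5: guest 1→room 3, guest 2→room 5, guest 3→room 4, guest 4→room 1, guest 5→room 2.
All 5 guests are matched, so no larger matching exists.

5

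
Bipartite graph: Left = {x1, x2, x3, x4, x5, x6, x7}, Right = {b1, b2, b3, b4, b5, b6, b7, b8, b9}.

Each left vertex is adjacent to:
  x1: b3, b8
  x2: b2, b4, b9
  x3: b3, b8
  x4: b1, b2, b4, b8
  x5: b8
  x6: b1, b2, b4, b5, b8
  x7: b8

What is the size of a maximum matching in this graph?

5

One maximum matching: x1-b8, x2-b2, x3-b3, x4-b4, x6-b1.
The set {x1, x3, x5, x7} has only 2 neighbours ({b3, b8}), so by Hall's theorem at most 5 of the 7 left vertices can be matched.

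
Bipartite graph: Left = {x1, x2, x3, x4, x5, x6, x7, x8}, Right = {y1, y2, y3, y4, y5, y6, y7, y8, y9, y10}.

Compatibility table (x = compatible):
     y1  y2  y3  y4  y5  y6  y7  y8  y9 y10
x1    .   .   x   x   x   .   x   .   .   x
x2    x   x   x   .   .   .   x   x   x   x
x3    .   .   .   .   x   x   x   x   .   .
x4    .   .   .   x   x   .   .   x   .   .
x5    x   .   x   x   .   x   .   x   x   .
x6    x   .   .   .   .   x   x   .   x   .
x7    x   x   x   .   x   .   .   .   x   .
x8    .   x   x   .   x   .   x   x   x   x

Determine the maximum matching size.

8

One maximum matching: x1→y10, x2→y3, x3→y8, x4→y4, x5→y6, x6→y1, x7→y9, x8→y7.
All 8 left vertices are matched, so no larger matching exists.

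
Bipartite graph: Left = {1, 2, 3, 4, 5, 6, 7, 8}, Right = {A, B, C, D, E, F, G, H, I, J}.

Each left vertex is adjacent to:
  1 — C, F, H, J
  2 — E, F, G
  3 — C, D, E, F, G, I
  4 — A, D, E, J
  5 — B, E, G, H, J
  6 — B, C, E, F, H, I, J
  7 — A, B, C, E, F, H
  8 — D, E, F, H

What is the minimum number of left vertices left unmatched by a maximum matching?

For example, pair 1→J, 2→G, 3→F, 4→D, 5→B, 6→E, 7→A, 8→H.
All 8 left vertices are matched, so no larger matching exists.
That matches 8 of the 8, leaving 0 unmatched; no matching can do better.

0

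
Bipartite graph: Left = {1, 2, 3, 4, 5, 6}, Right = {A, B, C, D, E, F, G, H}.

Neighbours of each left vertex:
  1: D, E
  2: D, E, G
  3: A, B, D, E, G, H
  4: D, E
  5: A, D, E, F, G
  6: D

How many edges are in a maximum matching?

5

A valid assignment of size 5: 1–D, 2–G, 3–H, 4–E, 5–A.
The set {1, 4, 6} has only 2 neighbours ({D, E}), so by Hall's theorem at most 5 of the 6 left vertices can be matched.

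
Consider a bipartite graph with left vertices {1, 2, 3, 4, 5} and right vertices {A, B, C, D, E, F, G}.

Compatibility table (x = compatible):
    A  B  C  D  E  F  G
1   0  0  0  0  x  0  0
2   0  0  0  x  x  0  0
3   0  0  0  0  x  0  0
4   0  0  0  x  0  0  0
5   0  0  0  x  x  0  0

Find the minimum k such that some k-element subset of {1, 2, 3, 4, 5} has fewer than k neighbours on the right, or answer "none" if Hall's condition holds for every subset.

2

Take S = {1, 3}. Its neighbourhood is {E}, so |N(S)| = 1 < |S| = 2.
No single vertex violates Hall's condition since each has at least one neighbour, so 2 is the minimum.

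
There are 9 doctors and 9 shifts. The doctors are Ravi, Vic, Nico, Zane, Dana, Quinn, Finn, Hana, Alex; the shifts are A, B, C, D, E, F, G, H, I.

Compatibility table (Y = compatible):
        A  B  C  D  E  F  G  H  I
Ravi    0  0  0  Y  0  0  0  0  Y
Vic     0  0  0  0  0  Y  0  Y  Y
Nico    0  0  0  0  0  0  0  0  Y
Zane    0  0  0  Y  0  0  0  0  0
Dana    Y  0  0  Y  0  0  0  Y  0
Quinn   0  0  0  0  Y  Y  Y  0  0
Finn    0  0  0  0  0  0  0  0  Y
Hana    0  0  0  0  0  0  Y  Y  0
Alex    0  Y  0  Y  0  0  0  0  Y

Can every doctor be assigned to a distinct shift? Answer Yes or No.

No

The set {Ravi, Nico, Zane, Finn} has only 2 neighbours ({D, I}), so by Hall's theorem at most 7 of the 9 doctors can be matched.
Hence no matching covers every doctor.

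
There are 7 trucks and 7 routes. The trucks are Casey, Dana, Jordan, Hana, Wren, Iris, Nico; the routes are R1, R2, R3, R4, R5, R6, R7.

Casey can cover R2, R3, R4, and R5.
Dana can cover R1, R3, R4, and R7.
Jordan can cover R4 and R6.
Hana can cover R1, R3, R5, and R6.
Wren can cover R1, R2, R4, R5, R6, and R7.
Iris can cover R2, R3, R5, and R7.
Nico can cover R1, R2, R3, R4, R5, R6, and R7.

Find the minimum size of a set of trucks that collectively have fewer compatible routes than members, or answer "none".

A matching saturating every truck exists, for instance Casey→R5, Dana→R7, Jordan→R4, Hana→R1, Wren→R2, Iris→R3, Nico→R6.
By Hall's marriage theorem, this means |N(S)| ≥ |S| for every subset S, so no violating subset exists.

none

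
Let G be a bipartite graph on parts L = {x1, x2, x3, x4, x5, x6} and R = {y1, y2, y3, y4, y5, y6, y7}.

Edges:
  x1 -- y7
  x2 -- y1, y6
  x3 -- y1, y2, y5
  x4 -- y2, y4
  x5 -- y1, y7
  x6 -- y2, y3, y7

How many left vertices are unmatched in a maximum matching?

0

One maximum matching: x1-y7, x2-y6, x3-y2, x4-y4, x5-y1, x6-y3.
This saturates every left vertex, so 6 is the maximum.
That matches 6 of the 6, leaving 0 unmatched; no matching can do better.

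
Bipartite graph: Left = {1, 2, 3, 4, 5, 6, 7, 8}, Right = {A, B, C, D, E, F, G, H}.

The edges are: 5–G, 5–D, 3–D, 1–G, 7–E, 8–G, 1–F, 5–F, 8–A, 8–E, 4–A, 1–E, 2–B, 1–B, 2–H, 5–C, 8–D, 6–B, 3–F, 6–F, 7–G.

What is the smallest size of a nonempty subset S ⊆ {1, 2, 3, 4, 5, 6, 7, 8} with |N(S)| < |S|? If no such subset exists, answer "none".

none

A matching saturating every left vertex exists, for instance 1→B, 2→H, 3→D, 4→A, 5→C, 6→F, 7→G, 8→E.
By Hall's marriage theorem, this means |N(S)| ≥ |S| for every subset S, so no violating subset exists.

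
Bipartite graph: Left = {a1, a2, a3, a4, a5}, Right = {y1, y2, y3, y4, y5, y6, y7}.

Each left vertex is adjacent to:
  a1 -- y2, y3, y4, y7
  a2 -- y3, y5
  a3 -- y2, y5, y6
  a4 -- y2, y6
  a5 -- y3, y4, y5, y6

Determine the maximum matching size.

5

One maximum matching: a1-y7, a2-y5, a3-y2, a4-y6, a5-y3.
All 5 left vertices are matched, so no larger matching exists.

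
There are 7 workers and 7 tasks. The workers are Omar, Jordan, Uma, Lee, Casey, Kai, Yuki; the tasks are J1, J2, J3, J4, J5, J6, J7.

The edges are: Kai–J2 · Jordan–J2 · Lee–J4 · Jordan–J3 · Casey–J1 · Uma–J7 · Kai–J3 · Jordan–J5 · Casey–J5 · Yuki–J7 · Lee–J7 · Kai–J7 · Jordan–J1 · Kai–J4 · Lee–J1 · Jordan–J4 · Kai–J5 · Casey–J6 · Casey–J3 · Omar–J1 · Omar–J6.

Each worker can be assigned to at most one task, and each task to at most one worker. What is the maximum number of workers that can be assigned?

6

A valid assignment of size 6: Omar-J6, Jordan-J1, Uma-J7, Lee-J4, Casey-J3, Kai-J2.
The set {Uma, Yuki} has only 1 neighbour ({J7}), so by Hall's theorem at most 6 of the 7 workers can be matched.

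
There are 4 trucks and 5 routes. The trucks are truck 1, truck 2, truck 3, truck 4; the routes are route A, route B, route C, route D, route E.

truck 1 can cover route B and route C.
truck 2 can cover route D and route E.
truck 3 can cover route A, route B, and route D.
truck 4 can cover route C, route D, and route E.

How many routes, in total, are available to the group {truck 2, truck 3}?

4

The union of neighbours of {truck 2, truck 3} is {route A, route B, route D, route E}, which has 4 elements.
Since |N(S)| = 4 ≥ |S| = 2, Hall's condition holds for this subset.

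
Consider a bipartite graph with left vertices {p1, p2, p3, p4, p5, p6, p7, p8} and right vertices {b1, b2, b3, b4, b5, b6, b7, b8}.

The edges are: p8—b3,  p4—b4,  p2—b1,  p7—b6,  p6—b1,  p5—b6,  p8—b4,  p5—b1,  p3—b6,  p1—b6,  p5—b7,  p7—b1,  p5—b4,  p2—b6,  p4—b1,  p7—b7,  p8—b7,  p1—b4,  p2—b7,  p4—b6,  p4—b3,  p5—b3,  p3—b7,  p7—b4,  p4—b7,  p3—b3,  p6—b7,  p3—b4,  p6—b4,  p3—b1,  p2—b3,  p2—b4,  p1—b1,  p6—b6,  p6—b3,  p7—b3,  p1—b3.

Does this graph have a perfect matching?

The set {p1, p2, p3, p4, p5, p6, p7, p8} has only 5 neighbours ({b1, b3, b4, b6, b7}), so by Hall's theorem at most 5 of the 8 left vertices can be matched.
Hence no matching covers every left vertex.

No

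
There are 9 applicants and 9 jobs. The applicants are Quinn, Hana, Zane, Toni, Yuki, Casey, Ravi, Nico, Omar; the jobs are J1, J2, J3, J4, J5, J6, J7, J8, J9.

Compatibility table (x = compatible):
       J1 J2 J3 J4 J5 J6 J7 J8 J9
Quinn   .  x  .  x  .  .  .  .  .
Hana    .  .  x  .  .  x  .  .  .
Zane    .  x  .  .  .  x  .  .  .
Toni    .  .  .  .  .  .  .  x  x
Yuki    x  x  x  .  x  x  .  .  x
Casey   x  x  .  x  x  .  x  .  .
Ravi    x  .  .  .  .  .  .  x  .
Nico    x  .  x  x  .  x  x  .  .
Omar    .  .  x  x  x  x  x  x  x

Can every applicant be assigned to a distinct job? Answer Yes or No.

One maximum matching: Quinn-J4, Hana-J3, Zane-J2, Toni-J9, Yuki-J5, Casey-J1, Ravi-J8, Nico-J7, Omar-J6.
Every applicant is matched, so this is a perfect matching.

Yes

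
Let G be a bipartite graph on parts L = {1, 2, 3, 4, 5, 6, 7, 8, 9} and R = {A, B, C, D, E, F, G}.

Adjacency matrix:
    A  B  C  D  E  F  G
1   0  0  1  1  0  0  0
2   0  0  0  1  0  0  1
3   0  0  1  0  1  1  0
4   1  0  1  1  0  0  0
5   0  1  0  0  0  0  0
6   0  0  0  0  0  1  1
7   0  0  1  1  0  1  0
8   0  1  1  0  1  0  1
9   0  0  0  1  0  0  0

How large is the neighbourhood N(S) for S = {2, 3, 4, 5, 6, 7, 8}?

The union of neighbours of {2, 3, 4, 5, 6, 7, 8} is {A, B, C, D, E, F, G}, which has 7 elements.
Since |N(S)| = 7 ≥ |S| = 7, Hall's condition holds for this subset.

7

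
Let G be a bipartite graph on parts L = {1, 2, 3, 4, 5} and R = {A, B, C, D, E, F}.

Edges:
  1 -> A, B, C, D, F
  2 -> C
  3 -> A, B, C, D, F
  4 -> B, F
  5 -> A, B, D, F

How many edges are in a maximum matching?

5

One maximum matching: 1→D, 2→C, 3→A, 4→F, 5→B.
All 5 left vertices are matched, so no larger matching exists.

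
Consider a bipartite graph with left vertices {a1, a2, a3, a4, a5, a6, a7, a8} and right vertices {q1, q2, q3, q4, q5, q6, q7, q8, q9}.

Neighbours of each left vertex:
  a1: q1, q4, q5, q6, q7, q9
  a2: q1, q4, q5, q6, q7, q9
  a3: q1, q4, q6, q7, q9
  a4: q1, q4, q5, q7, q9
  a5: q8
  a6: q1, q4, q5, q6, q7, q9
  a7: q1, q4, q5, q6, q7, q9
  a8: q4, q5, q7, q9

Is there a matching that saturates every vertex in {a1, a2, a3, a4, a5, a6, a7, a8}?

The set {a1, a2, a3, a4, a6, a7, a8} has only 6 neighbours ({q1, q4, q5, q6, q7, q9}), so by Hall's theorem at most 7 of the 8 left vertices can be matched.
Hence no matching covers every left vertex.

No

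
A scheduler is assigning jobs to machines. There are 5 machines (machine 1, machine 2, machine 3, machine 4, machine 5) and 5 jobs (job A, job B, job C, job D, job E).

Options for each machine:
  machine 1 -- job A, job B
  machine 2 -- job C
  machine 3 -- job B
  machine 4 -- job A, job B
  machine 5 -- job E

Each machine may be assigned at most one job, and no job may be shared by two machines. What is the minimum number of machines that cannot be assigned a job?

1

One maximum matching: machine 1→job A, machine 2→job C, machine 3→job B, machine 5→job E.
The set {machine 1, machine 3, machine 4} has only 2 neighbours ({job A, job B}), so by Hall's theorem at most 4 of the 5 machines can be matched.
That matches 4 of the 5, leaving 1 unmatched; no matching can do better.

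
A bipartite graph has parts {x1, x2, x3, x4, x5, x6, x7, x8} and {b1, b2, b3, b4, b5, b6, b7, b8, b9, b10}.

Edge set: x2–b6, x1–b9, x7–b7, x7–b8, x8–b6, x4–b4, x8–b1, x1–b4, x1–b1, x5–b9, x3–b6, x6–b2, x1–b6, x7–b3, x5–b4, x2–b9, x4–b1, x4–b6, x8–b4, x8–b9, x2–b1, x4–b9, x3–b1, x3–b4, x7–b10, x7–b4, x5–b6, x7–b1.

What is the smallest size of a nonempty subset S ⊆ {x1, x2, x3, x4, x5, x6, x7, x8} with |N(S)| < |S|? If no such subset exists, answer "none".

Take S = {x1, x2, x3, x4, x5}. Its neighbourhood is {b1, b4, b6, b9}, so |N(S)| = 4 < |S| = 5.
Every subset of size less than 5 has at least as many neighbours as members, so 5 is the minimum.

5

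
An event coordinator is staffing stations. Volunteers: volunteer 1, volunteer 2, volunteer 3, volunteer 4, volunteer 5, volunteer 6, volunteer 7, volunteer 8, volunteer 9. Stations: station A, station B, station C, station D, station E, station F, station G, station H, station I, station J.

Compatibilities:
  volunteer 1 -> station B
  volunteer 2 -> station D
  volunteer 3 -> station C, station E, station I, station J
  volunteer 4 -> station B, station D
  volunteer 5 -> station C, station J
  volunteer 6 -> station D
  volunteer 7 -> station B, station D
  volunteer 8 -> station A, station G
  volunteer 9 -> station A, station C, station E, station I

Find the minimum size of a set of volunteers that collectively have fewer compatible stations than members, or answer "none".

2

Take S = {volunteer 2, volunteer 6}. Its neighbourhood is {station D}, so |N(S)| = 1 < |S| = 2.
No single vertex violates Hall's condition since each has at least one neighbour, so 2 is the minimum.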